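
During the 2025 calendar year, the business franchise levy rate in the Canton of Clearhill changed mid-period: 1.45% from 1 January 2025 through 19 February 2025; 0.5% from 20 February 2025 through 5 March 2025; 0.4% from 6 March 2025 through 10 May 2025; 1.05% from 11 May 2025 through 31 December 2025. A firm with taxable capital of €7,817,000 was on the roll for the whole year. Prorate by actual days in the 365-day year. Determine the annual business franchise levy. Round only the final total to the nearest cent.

€75,525.07

1 January – 19 February 2025: 50 days at 1.45% → €7,817,000 × 1.45% × 50/365 = €15,526.9178
20 February – 5 March 2025: 14 days at 0.5% → €7,817,000 × 0.5% × 14/365 = €1,499.1507
6 March – 10 May 2025: 66 days at 0.4% → €7,817,000 × 0.4% × 66/365 = €5,653.9397
11 May – 31 December 2025: 235 days at 1.05% → €7,817,000 × 1.05% × 235/365 = €52,845.0616
Total = €75,525.0699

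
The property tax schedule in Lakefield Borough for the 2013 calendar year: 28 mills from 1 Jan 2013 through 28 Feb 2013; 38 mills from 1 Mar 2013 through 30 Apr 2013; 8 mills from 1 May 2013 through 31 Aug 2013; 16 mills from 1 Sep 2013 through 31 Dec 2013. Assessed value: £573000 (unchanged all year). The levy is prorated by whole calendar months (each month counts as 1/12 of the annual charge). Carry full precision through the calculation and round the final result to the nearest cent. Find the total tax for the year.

£10887.00

1 Jan – 28 Feb 2013: 2 months at 28 mills → £573000 × 2.8% × 2/12 = £2674.0000
1 Mar – 30 Apr 2013: 2 months at 38 mills → £573000 × 3.8% × 2/12 = £3629.0000
1 May – 31 Aug 2013: 4 months at 8 mills → £573000 × 0.8% × 4/12 = £1528.0000
1 Sep – 31 Dec 2013: 4 months at 16 mills → £573000 × 1.6% × 4/12 = £3056.0000
Total = £10887.0000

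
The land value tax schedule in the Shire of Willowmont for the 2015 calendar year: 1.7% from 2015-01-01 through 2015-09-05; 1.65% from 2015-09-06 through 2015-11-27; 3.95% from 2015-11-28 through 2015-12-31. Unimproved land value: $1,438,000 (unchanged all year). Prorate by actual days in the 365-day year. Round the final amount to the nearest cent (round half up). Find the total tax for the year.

2015-01-01 to 2015-09-05: 248 days at 1.7% → $1,438,000 × 1.7% × 248/365 = $16,609.8849
2015-09-06 to 2015-11-27: 83 days at 1.65% → $1,438,000 × 1.65% × 83/365 = $5,395.4548
2015-11-28 to 2015-12-31: 34 days at 3.95% → $1,438,000 × 3.95% × 34/365 = $5,291.0521
Total = $27,296.3918

$27,296.39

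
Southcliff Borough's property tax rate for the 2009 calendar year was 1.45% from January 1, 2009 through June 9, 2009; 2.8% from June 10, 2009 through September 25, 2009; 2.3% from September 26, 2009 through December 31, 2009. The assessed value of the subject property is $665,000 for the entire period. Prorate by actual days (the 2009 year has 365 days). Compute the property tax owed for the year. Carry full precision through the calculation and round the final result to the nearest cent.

$13,801.03

January 1 – June 9, 2009: 160 days at 1.45% → $665,000 × 1.45% × 160/365 = $4,226.8493
June 10 – September 25, 2009: 108 days at 2.8% → $665,000 × 2.8% × 108/365 = $5,509.4795
September 26 – December 31, 2009: 97 days at 2.3% → $665,000 × 2.3% × 97/365 = $4,064.6986
Total = $13,801.0274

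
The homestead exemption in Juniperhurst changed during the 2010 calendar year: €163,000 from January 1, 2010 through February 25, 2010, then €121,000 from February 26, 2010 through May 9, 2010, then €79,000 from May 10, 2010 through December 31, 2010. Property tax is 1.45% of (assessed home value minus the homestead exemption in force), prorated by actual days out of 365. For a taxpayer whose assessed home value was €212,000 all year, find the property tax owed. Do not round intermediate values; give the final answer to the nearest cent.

€1,619.83

January 1 – February 25, 2010: 56 days, exemption €163,000 → (€212,000 − €163,000) × 1.45% × 56/365 = €109.0082
February 26 – May 9, 2010: 73 days, exemption €121,000 → (€212,000 − €121,000) × 1.45% × 73/365 = €263.9000
May 10 – December 31, 2010: 236 days, exemption €79,000 → (€212,000 − €79,000) × 1.45% × 236/365 = €1,246.9205
Total = €1,619.8288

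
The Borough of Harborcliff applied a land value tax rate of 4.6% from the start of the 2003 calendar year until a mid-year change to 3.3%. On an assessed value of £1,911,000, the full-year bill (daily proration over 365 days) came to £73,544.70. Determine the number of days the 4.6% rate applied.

Let d = days at the first rate; then 365 − d days at the second rate.
£1,911,000 × [4.6%·d + 3.3%·(365−d)] / 365 = £73,544.70
Solving gives d = 154, so the new rate took effect on 4 Jun 2003.

154 days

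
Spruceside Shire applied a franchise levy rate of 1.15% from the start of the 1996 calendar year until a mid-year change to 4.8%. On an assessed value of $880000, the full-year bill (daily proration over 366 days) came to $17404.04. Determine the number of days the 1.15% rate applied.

283 days

Let d = days at the first rate; then 366 − d days at the second rate.
$880000 × [1.15%·d + 4.8%·(366−d)] / 366 = $17404.04
Solving gives d = 283, so the new rate took effect on 10 Oct 1996.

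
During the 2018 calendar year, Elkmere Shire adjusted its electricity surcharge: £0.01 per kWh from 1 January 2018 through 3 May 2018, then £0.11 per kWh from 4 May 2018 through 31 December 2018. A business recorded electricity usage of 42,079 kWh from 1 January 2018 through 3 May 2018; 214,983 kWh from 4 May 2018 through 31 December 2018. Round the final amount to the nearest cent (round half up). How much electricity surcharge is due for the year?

£24,068.92

1 January – 3 May 2018: 42,079 kWh at £0.01/kWh → £420.79
4 May – 31 December 2018: 214,983 kWh at £0.11/kWh → £23,648.13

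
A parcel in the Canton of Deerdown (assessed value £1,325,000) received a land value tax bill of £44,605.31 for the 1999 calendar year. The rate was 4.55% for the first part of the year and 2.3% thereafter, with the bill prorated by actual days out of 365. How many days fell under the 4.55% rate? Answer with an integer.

173 days

Let d = days at the first rate; then 365 − d days at the second rate.
£1,325,000 × [4.55%·d + 2.3%·(365−d)] / 365 = £44,605.31
Solving gives d = 173, so the new rate took effect on June 23, 1999.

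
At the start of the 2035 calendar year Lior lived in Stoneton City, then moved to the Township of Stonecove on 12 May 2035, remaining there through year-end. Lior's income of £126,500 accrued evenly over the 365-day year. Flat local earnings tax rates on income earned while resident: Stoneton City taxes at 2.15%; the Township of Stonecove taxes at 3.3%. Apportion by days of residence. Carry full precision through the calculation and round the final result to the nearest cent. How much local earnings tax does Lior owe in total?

£3,652.38

Stoneton City, 1 January – 11 May 2035: 131 days → £126,500 × 2.15% × 131/365 = £976.1295
The Township of Stonecove, 12 May – 31 December 2035: 234 days → £126,500 × 3.3% × 234/365 = £2,676.2548
Total = £3,652.3842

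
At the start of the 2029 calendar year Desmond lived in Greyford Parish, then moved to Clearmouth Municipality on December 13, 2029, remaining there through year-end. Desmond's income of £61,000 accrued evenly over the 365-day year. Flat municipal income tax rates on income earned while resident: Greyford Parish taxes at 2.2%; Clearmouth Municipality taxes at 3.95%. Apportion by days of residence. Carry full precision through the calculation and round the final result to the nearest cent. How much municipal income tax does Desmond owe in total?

£1,397.57

Greyford Parish, January 1 – December 12, 2029: 346 days → £61,000 × 2.2% × 346/365 = £1,272.1425
Clearmouth Municipality, December 13 – December 31, 2029: 19 days → £61,000 × 3.95% × 19/365 = £125.4260
Total = £1,397.5685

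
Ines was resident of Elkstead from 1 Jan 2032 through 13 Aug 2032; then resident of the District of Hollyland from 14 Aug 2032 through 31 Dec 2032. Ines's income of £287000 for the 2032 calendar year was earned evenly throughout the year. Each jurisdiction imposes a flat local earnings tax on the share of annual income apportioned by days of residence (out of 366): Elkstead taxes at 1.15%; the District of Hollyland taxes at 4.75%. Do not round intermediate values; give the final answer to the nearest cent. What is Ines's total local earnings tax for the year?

£7252.63

Elkstead, 1 Jan – 13 Aug 2032: 226 days → £287000 × 1.15% × 226/366 = £2038.0137
The District of Hollyland, 14 Aug – 31 Dec 2032: 140 days → £287000 × 4.75% × 140/366 = £5214.6175
Total = £7252.6311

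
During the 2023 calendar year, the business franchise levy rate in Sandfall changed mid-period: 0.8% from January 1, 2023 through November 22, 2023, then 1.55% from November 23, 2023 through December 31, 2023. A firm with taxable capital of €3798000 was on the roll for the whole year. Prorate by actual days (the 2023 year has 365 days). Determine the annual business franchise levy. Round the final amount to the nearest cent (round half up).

January 1 – November 22, 2023: 326 days at 0.8% → €3798000 × 0.8% × 326/365 = €27137.4904
November 23 – December 31, 2023: 39 days at 1.55% → €3798000 × 1.55% × 39/365 = €6290.1123
Total = €33427.6027

€33427.60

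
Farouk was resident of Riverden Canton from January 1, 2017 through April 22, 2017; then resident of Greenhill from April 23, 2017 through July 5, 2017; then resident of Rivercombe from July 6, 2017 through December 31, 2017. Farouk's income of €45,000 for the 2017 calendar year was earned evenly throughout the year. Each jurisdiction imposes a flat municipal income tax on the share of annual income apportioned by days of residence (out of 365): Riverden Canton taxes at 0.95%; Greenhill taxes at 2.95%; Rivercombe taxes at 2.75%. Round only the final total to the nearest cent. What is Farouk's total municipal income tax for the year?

Riverden Canton, January 1 – April 22, 2017: 112 days → €45,000 × 0.95% × 112/365 = €131.1781
Greenhill, April 23 – July 5, 2017: 74 days → €45,000 × 2.95% × 74/365 = €269.1370
Rivercombe, July 6 – December 31, 2017: 179 days → €45,000 × 2.75% × 179/365 = €606.8836
Total = €1,007.1986

€1,007.20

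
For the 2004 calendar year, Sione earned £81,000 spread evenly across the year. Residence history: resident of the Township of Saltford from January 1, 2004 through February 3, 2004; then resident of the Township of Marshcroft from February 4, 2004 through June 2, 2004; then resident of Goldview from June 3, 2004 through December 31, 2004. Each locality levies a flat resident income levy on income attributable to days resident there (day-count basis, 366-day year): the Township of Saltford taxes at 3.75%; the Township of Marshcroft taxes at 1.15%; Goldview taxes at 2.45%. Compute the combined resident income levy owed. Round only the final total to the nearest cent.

£1,737.07

The Township of Saltford, January 1 – February 3, 2004: 34 days → £81,000 × 3.75% × 34/366 = £282.1721
The Township of Marshcroft, February 4 – June 2, 2004: 120 days → £81,000 × 1.15% × 120/366 = £305.4098
Goldview, June 3 – December 31, 2004: 212 days → £81,000 × 2.45% × 212/366 = £1,149.4918
Total = £1,737.0738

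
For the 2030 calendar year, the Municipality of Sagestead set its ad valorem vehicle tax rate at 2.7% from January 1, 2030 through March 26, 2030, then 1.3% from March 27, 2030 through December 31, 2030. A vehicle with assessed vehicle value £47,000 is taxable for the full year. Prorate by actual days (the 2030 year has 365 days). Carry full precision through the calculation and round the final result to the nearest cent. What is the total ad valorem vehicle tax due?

January 1 – March 26, 2030: 85 days at 2.7% → £47,000 × 2.7% × 85/365 = £295.5205
March 27 – December 31, 2030: 280 days at 1.3% → £47,000 × 1.3% × 280/365 = £468.7123
Total = £764.2329

£764.23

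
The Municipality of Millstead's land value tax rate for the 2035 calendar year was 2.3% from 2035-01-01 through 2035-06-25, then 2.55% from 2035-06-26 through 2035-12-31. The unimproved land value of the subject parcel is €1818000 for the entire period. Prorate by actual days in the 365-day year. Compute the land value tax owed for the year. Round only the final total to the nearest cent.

€44167.44

2035-01-01 to 2035-06-25: 176 days at 2.3% → €1818000 × 2.3% × 176/365 = €20162.3671
2035-06-26 to 2035-12-31: 189 days at 2.55% → €1818000 × 2.55% × 189/365 = €24005.0712
Total = €44167.4384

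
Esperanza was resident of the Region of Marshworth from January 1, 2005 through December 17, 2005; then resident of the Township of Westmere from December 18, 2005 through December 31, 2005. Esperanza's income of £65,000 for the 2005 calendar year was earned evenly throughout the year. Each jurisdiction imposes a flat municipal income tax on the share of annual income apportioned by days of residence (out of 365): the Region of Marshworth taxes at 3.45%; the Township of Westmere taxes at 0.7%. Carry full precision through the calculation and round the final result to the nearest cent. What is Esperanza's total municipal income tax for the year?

£2,173.94

The Region of Marshworth, January 1 – December 17, 2005: 351 days → £65,000 × 3.45% × 351/365 = £2,156.4863
The Township of Westmere, December 18 – December 31, 2005: 14 days → £65,000 × 0.7% × 14/365 = £17.4521
Total = £2,173.9384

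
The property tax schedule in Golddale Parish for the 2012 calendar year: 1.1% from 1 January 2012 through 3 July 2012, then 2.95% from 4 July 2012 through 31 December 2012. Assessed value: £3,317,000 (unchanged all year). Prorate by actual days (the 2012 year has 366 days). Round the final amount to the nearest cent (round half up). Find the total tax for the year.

1 January – 3 July 2012: 185 days at 1.1% → £3,317,000 × 1.1% × 185/366 = £18,442.8825
4 July – 31 December 2012: 181 days at 2.95% → £3,317,000 × 2.95% × 181/366 = £48,391.0423
Total = £66,833.9249

£66,833.92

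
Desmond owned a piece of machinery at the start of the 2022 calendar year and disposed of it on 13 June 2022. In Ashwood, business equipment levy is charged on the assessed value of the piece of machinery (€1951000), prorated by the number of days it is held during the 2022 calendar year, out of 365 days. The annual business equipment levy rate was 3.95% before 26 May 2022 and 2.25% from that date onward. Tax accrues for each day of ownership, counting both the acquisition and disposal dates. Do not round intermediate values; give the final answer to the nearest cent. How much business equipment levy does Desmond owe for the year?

€32899.74

1 January – 25 May 2022: 145 days at 3.95% → €1951000 × 3.95% × 145/365 = €30614.6644
26 May – 13 June 2022: 19 days at 2.25% → €1951000 × 2.25% × 19/365 = €2285.0753
Total = €32899.7397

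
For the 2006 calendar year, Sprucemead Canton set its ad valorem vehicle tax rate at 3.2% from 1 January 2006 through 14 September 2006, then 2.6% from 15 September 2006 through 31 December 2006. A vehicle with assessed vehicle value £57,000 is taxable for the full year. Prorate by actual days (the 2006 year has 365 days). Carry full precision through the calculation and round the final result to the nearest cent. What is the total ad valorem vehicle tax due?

£1,722.81

1 January – 14 September 2006: 257 days at 3.2% → £57,000 × 3.2% × 257/365 = £1,284.2959
15 September – 31 December 2006: 108 days at 2.6% → £57,000 × 2.6% × 108/365 = £438.5096
Total = £1,722.8055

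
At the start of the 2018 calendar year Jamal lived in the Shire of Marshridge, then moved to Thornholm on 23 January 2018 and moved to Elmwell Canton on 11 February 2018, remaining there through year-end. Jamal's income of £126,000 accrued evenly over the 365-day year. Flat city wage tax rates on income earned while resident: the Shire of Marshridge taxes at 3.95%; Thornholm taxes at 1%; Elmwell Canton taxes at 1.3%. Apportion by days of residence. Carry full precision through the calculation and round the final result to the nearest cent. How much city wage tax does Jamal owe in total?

The Shire of Marshridge, 1 January – 22 January 2018: 22 days → £126,000 × 3.95% × 22/365 = £299.9836
Thornholm, 23 January – 10 February 2018: 19 days → £126,000 × 1% × 19/365 = £65.5890
Elmwell Canton, 11 February – 31 December 2018: 324 days → £126,000 × 1.3% × 324/365 = £1,454.0055
Total = £1,819.5781

£1,819.58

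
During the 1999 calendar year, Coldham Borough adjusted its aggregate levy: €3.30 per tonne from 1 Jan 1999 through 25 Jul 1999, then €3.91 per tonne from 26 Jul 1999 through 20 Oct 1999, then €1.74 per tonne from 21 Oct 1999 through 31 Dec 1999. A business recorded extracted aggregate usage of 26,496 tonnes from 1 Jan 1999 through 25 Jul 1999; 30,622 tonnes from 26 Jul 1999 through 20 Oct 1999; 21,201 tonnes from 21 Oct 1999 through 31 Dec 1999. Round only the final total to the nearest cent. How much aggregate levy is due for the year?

1 Jan – 25 Jul 1999: 26,496 tonnes at €3.30/tonne → €87,436.80
26 Jul – 20 Oct 1999: 30,622 tonnes at €3.91/tonne → €119,732.02
21 Oct – 31 Dec 1999: 21,201 tonnes at €1.74/tonne → €36,889.74

€244,058.56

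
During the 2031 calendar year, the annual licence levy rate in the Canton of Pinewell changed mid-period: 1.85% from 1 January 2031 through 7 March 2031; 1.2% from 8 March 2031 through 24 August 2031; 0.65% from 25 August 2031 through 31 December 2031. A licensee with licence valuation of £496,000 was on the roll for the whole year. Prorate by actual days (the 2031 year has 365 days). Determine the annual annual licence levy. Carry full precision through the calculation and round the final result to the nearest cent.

£5,570.83

1 January – 7 March 2031: 66 days at 1.85% → £496,000 × 1.85% × 66/365 = £1,659.2219
8 March – 24 August 2031: 170 days at 1.2% → £496,000 × 1.2% × 170/365 = £2,772.1644
25 August – 31 December 2031: 129 days at 0.65% → £496,000 × 0.65% × 129/365 = £1,139.4411
Total = £5,570.8274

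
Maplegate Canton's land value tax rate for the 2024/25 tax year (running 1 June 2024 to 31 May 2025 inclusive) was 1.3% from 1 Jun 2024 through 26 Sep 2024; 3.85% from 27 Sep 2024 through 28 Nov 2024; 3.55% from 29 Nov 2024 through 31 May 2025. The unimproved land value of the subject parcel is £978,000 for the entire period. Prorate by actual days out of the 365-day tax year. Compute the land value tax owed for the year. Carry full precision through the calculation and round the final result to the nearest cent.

£28,111.47

1 Jun – 26 Sep 2024: 118 days at 1.3% → £978,000 × 1.3% × 118/365 = £4,110.2795
27 Sep – 28 Nov 2024: 63 days at 3.85% → £978,000 × 3.85% × 63/365 = £6,499.0110
29 Nov 2024 – 31 May 2025: 184 days at 3.55% → £978,000 × 3.55% × 184/365 = £17,502.1808
Total = £28,111.4712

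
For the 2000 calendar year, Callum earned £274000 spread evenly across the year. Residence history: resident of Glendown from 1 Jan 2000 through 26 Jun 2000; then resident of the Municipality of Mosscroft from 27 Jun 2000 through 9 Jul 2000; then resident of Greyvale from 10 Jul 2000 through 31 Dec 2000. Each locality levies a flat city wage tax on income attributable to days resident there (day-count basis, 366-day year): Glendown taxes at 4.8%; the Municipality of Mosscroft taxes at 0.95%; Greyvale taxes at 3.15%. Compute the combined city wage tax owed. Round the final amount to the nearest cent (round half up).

Glendown, 1 Jan – 26 Jun 2000: 178 days → £274000 × 4.8% × 178/366 = £6396.3279
The Municipality of Mosscroft, 27 Jun – 9 Jul 2000: 13 days → £274000 × 0.95% × 13/366 = £92.4563
Greyvale, 10 Jul – 31 Dec 2000: 175 days → £274000 × 3.15% × 175/366 = £4126.8443
Total = £10615.6284

£10615.63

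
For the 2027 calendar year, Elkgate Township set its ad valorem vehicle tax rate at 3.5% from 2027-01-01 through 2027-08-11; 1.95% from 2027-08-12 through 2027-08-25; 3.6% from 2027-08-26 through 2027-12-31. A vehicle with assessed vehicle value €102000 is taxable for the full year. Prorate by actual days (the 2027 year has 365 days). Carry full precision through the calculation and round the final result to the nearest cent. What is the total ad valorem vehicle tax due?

2027-01-01 to 2027-08-11: 223 days at 3.5% → €102000 × 3.5% × 223/365 = €2181.1233
2027-08-12 to 2027-08-25: 14 days at 1.95% → €102000 × 1.95% × 14/365 = €76.2904
2027-08-26 to 2027-12-31: 128 days at 3.6% → €102000 × 3.6% × 128/365 = €1287.7151
Total = €3545.1288

€3545.13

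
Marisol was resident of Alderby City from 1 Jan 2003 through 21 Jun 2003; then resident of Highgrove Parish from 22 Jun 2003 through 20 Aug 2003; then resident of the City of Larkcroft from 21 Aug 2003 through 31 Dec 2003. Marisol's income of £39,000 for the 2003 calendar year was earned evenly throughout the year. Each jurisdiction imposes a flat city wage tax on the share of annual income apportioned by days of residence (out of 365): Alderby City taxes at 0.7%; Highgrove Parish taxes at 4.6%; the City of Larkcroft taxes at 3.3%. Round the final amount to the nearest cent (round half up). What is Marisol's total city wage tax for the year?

£892.51

Alderby City, 1 Jan – 21 Jun 2003: 172 days → £39,000 × 0.7% × 172/365 = £128.6466
Highgrove Parish, 22 Jun – 20 Aug 2003: 60 days → £39,000 × 4.6% × 60/365 = £294.9041
The City of Larkcroft, 21 Aug – 31 Dec 2003: 133 days → £39,000 × 3.3% × 133/365 = £468.9616
Total = £892.5123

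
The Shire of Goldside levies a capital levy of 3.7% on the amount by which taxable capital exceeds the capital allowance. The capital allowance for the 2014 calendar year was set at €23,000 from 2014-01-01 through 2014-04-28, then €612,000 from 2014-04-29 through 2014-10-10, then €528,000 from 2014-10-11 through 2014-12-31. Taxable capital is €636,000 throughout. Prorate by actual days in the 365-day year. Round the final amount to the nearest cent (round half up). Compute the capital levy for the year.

2014-01-01 to 2014-04-28: 118 days, exemption €23,000 → (€636,000 − €23,000) × 3.7% × 118/365 = €7,332.4877
2014-04-29 to 2014-10-10: 165 days, exemption €612,000 → (€636,000 − €612,000) × 3.7% × 165/365 = €401.4247
2014-10-11 to 2014-12-31: 82 days, exemption €528,000 → (€636,000 − €528,000) × 3.7% × 82/365 = €897.7315
Total = €8,631.6438

€8,631.64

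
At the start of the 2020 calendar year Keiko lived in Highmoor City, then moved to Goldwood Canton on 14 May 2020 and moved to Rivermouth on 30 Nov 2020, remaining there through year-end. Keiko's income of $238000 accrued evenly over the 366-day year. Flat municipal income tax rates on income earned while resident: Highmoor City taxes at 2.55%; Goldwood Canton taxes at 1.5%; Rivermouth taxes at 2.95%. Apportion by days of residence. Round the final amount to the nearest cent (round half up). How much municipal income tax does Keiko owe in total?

$4786.66

Highmoor City, 1 Jan – 13 May 2020: 134 days → $238000 × 2.55% × 134/366 = $2221.9836
Goldwood Canton, 14 May – 29 Nov 2020: 200 days → $238000 × 1.5% × 200/366 = $1950.8197
Rivermouth, 30 Nov – 31 Dec 2020: 32 days → $238000 × 2.95% × 32/366 = $613.8579
Total = $4786.6612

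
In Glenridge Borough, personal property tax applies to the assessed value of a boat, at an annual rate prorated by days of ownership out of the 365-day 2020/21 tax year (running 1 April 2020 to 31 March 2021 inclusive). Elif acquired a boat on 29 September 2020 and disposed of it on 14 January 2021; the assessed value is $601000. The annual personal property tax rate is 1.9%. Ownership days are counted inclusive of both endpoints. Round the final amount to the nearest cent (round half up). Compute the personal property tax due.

$3378.77

Days held (29 September 2020 – 14 January 2021): 108 out of 365
Tax = $601000 × 1.9% × 108/365 = $3378.7726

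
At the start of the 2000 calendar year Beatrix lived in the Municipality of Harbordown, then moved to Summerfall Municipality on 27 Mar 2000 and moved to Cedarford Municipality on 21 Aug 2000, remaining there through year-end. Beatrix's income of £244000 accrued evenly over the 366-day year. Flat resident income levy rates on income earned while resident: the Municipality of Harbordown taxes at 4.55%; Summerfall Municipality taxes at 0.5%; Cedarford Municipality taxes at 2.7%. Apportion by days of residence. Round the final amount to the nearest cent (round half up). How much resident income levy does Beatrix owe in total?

£5492.67

The Municipality of Harbordown, 1 Jan – 26 Mar 2000: 86 days → £244000 × 4.55% × 86/366 = £2608.6667
Summerfall Municipality, 27 Mar – 20 Aug 2000: 147 days → £244000 × 0.5% × 147/366 = £490.0000
Cedarford Municipality, 21 Aug – 31 Dec 2000: 133 days → £244000 × 2.7% × 133/366 = £2394.0000
Total = £5492.6667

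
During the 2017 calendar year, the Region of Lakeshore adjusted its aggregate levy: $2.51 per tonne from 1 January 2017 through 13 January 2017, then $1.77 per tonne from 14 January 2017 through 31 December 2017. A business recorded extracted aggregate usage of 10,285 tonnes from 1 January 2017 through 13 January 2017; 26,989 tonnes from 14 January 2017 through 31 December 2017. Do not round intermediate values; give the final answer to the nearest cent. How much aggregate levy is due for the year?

$73,585.88

1 January – 13 January 2017: 10,285 tonnes at $2.51/tonne → $25,815.35
14 January – 31 December 2017: 26,989 tonnes at $1.77/tonne → $47,770.53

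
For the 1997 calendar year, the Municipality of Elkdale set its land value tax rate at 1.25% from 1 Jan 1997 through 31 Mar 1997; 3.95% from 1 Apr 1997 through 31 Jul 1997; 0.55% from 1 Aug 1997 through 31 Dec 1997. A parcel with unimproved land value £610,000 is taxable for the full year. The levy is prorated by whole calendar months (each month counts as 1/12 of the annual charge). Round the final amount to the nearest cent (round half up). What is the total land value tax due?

£11,335.83

1 Jan – 31 Mar 1997: 3 months at 1.25% → £610,000 × 1.25% × 3/12 = £1,906.2500
1 Apr – 31 Jul 1997: 4 months at 3.95% → £610,000 × 3.95% × 4/12 = £8,031.6667
1 Aug – 31 Dec 1997: 5 months at 0.55% → £610,000 × 0.55% × 5/12 = £1,397.9167
Total = £11,335.8333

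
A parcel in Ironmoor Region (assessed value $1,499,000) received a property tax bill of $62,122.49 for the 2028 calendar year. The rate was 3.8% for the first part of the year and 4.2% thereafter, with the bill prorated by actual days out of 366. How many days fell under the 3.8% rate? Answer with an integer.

Let d = days at the first rate; then 366 − d days at the second rate.
$1,499,000 × [3.8%·d + 4.2%·(366−d)] / 366 = $62,122.49
Solving gives d = 51, so the new rate took effect on February 21, 2028.

51 days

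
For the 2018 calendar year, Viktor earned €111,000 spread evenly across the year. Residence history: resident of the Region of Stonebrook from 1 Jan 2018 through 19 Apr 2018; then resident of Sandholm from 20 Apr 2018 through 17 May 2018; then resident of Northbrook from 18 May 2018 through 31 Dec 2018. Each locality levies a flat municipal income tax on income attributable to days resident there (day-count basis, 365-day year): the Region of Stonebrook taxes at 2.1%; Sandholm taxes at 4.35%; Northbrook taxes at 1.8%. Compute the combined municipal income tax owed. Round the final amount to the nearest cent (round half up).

The Region of Stonebrook, 1 Jan – 19 Apr 2018: 109 days → €111,000 × 2.1% × 109/365 = €696.1068
Sandholm, 20 Apr – 17 May 2018: 28 days → €111,000 × 4.35% × 28/365 = €370.4055
Northbrook, 18 May – 31 Dec 2018: 228 days → €111,000 × 1.8% × 228/365 = €1,248.0658
Total = €2,314.5781

€2,314.58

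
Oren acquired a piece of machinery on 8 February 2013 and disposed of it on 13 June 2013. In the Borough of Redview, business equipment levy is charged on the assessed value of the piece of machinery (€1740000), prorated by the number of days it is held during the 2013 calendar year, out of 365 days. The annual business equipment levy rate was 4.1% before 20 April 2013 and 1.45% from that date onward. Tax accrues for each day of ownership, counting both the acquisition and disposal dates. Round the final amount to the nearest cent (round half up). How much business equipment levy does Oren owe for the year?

8 February – 19 April 2013: 71 days at 4.1% → €1740000 × 4.1% × 71/365 = €13877.0959
20 April – 13 June 2013: 55 days at 1.45% → €1740000 × 1.45% × 55/365 = €3801.7808
Total = €17678.8767

€17678.88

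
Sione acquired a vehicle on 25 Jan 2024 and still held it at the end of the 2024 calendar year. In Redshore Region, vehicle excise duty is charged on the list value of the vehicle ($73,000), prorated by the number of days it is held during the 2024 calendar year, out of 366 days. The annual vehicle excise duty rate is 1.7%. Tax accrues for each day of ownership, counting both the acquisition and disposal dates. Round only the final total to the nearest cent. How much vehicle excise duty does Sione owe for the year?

Days held (25 Jan – 31 Dec 2024): 342 out of 366
Tax = $73,000 × 1.7% × 342/366 = $1,159.6230

$1,159.62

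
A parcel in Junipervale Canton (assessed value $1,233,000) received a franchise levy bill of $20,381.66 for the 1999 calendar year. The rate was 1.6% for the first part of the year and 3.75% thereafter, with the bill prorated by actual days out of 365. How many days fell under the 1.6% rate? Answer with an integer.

356 days

Let d = days at the first rate; then 365 − d days at the second rate.
$1,233,000 × [1.6%·d + 3.75%·(365−d)] / 365 = $20,381.66
Solving gives d = 356, so the new rate took effect on December 23, 1999.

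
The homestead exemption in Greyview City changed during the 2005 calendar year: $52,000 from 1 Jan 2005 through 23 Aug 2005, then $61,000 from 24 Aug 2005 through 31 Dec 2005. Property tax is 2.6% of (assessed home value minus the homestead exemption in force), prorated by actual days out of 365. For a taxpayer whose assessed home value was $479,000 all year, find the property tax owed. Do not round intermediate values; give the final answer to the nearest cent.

1 Jan – 23 Aug 2005: 235 days, exemption $52,000 → ($479,000 − $52,000) × 2.6% × 235/365 = $7,147.8630
24 Aug – 31 Dec 2005: 130 days, exemption $61,000 → ($479,000 − $61,000) × 2.6% × 130/365 = $3,870.7945
Total = $11,018.6575

$11,018.66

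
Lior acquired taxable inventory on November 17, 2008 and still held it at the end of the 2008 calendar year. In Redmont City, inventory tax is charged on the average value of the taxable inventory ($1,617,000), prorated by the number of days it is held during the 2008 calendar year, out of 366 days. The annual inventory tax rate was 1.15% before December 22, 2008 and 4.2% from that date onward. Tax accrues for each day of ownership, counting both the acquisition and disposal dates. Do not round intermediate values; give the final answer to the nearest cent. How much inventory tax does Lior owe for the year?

November 17 – December 21, 2008: 35 days at 1.15% → $1,617,000 × 1.15% × 35/366 = $1,778.2582
December 22 – December 31, 2008: 10 days at 4.2% → $1,617,000 × 4.2% × 10/366 = $1,855.5738
Total = $3,633.8320

$3,633.83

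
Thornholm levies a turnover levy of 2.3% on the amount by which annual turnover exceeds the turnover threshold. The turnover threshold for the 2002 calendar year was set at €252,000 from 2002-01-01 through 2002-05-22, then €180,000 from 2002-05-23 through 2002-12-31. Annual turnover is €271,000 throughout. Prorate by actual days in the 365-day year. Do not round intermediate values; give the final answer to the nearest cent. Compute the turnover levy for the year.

€1,448.75

2002-01-01 to 2002-05-22: 142 days, exemption €252,000 → (€271,000 − €252,000) × 2.3% × 142/365 = €170.0110
2002-05-23 to 2002-12-31: 223 days, exemption €180,000 → (€271,000 − €180,000) × 2.3% × 223/365 = €1,278.7370
Total = €1,448.7479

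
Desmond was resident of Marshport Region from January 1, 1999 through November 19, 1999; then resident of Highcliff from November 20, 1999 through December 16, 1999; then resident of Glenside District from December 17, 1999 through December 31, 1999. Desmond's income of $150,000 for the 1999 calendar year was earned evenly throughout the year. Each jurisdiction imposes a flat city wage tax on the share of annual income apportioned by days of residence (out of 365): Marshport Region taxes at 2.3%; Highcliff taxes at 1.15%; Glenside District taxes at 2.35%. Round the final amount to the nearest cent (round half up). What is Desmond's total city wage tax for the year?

$3,325.48

Marshport Region, January 1 – November 19, 1999: 323 days → $150,000 × 2.3% × 323/365 = $3,053.0137
Highcliff, November 20 – December 16, 1999: 27 days → $150,000 × 1.15% × 27/365 = $127.6027
Glenside District, December 17 – December 31, 1999: 15 days → $150,000 × 2.35% × 15/365 = $144.8630
Total = $3,325.4795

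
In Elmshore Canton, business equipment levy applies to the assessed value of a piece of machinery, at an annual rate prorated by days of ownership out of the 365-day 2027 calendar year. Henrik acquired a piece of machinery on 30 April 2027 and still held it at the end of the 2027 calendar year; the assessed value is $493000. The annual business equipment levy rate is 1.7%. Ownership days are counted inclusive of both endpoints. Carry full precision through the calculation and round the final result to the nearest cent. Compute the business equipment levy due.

$5648.56

Days held (30 April – 31 December 2027): 246 out of 365
Tax = $493000 × 1.7% × 246/365 = $5648.5644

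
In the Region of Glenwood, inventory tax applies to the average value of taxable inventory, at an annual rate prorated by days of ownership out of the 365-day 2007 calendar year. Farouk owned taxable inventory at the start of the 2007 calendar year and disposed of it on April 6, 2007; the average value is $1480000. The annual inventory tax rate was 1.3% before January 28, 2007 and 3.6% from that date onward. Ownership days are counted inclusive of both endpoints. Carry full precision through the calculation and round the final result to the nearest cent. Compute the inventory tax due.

January 1 – January 27, 2007: 27 days at 1.3% → $1480000 × 1.3% × 27/365 = $1423.2329
January 28 – April 6, 2007: 69 days at 3.6% → $1480000 × 3.6% × 69/365 = $10072.1096
Total = $11495.3425

$11495.34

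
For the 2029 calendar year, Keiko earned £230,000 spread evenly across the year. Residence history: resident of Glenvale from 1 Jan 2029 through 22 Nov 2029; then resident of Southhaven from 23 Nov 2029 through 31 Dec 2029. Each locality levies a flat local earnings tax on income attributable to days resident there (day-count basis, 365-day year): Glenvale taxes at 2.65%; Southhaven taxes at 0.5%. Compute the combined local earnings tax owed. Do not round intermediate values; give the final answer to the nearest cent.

£5,566.63

Glenvale, 1 Jan – 22 Nov 2029: 326 days → £230,000 × 2.65% × 326/365 = £5,443.7534
Southhaven, 23 Nov – 31 Dec 2029: 39 days → £230,000 × 0.5% × 39/365 = £122.8767
Total = £5,566.6301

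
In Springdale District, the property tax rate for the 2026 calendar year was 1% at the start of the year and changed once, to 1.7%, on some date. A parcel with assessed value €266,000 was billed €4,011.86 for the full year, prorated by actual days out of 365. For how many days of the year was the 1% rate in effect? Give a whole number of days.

100 days

Let d = days at the first rate; then 365 − d days at the second rate.
€266,000 × [1%·d + 1.7%·(365−d)] / 365 = €4,011.86
Solving gives d = 100, so the new rate took effect on April 11, 2026.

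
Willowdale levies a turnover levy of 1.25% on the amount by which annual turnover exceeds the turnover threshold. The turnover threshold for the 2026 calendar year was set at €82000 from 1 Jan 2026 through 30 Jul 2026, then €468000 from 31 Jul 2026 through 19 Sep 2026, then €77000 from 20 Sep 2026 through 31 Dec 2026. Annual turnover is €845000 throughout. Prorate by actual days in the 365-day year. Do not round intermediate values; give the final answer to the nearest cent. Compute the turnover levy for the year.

€8880.96

1 Jan – 30 Jul 2026: 211 days, exemption €82000 → (€845000 − €82000) × 1.25% × 211/365 = €5513.4589
31 Jul – 19 Sep 2026: 51 days, exemption €468000 → (€845000 − €468000) × 1.25% × 51/365 = €658.4589
20 Sep – 31 Dec 2026: 103 days, exemption €77000 → (€845000 − €77000) × 1.25% × 103/365 = €2709.0411
Total = €8880.9589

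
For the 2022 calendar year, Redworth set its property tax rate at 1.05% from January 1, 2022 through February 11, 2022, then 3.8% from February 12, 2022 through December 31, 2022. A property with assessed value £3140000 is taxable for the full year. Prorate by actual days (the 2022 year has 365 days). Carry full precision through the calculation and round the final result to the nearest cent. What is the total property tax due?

£109383.84

January 1 – February 11, 2022: 42 days at 1.05% → £3140000 × 1.05% × 42/365 = £3793.8082
February 12 – December 31, 2022: 323 days at 3.8% → £3140000 × 3.8% × 323/365 = £105590.0274
Total = £109383.8356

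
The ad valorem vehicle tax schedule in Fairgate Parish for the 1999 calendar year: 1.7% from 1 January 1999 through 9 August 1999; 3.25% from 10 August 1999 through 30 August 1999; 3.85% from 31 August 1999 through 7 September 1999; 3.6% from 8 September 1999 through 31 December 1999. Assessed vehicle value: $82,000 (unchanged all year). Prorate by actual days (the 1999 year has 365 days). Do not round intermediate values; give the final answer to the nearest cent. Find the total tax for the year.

1 January – 9 August 1999: 221 days at 1.7% → $82,000 × 1.7% × 221/365 = $844.0384
10 August – 30 August 1999: 21 days at 3.25% → $82,000 × 3.25% × 21/365 = $153.3288
31 August – 7 September 1999: 8 days at 3.85% → $82,000 × 3.85% × 8/365 = $69.1945
8 September – 31 December 1999: 115 days at 3.6% → $82,000 × 3.6% × 115/365 = $930.0822
Total = $1,996.6438

$1,996.64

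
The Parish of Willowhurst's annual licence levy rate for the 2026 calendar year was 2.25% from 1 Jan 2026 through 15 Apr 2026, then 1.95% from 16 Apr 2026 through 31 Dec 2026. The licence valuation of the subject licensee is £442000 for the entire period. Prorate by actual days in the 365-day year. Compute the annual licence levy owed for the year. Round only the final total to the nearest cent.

1 Jan – 15 Apr 2026: 105 days at 2.25% → £442000 × 2.25% × 105/365 = £2860.8904
16 Apr – 31 Dec 2026: 260 days at 1.95% → £442000 × 1.95% × 260/365 = £6139.5616
Total = £9000.4521

£9000.45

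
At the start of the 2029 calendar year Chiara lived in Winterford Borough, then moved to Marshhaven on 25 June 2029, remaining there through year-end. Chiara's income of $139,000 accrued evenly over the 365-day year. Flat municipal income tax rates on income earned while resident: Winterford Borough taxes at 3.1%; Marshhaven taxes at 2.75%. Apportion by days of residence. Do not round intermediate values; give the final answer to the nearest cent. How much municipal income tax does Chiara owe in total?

$4,055.75

Winterford Borough, 1 January – 24 June 2029: 175 days → $139,000 × 3.1% × 175/365 = $2,065.9589
Marshhaven, 25 June – 31 December 2029: 190 days → $139,000 × 2.75% × 190/365 = $1,989.7945
Total = $4,055.7534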